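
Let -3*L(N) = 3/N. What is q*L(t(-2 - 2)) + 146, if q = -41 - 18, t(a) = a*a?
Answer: 2395/16 ≈ 149.69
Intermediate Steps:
t(a) = a²
q = -59
L(N) = -1/N
q*L(t(-2 - 2)) + 146 = -(-59)/((-2 - 2)²) + 146 = -(-59)/((-4)²) + 146 = -(-59)/16 + 146 = -59*(-1/16) + 146 = 59/16 + 146 = 2395/16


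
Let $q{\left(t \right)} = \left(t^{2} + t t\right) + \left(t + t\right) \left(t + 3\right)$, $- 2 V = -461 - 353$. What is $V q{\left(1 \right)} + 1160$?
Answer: $5230$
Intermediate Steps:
$V = 407$ ($V = - \frac{-461 - 353}{2} = \left(- \frac{1}{2}\right) \left(-814\right) = 407$)
$q{\left(t \right)} = 2 t^{2} + 2 t \left(3 + t\right)$ ($q{\left(t \right)} = \left(t^{2} + t^{2}\right) + 2 t \left(3 + t\right) = 2 t^{2} + 2 t \left(3 + t\right)$)
$V q{\left(1 \right)} + 1160 = 407 \cdot 2 \cdot 1 \left(3 + 2 \cdot 1\right) + 1160 = 407 \cdot 2 \cdot 1 \left(3 + 2\right) + 1160 = 407 \cdot 2 \cdot 1 \cdot 5 + 1160 = 407 \cdot 10 + 1160 = 4070 + 1160 = 5230$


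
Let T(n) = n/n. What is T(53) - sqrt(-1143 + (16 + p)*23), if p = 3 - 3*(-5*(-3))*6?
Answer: 1 - 2*I*sqrt(1729) ≈ 1.0 - 83.162*I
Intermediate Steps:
T(n) = 1
p = -267 (p = 3 - 45*6 = 3 - 3*90 = 3 - 270 = -267)
T(53) - sqrt(-1143 + (16 + p)*23) = 1 - sqrt(-1143 + (16 - 267)*23) = 1 - sqrt(-1143 - 251*23) = 1 - sqrt(-1143 - 5773) = 1 - sqrt(-6916) = 1 - 2*I*sqrt(1729)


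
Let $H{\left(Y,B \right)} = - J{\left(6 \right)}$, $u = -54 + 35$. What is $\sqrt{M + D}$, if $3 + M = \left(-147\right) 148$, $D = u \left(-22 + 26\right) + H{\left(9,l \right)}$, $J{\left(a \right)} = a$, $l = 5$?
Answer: $i \sqrt{21841} \approx 147.79 i$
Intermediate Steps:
$u = -19$
$H{\left(Y,B \right)} = -6$ ($H{\left(Y,B \right)} = \left(-1\right) 6 = -6$)
$D = -82$ ($D = - 19 \left(-22 + 26\right) - 6 = \left(-19\right) 4 - 6 = -76 - 6 = -82$)
$M = -21759$ ($M = -3 - 21756 = -21759$)
$\sqrt{M + D} = \sqrt{-21759 - 82} = \sqrt{-21841} = i \sqrt{21841}$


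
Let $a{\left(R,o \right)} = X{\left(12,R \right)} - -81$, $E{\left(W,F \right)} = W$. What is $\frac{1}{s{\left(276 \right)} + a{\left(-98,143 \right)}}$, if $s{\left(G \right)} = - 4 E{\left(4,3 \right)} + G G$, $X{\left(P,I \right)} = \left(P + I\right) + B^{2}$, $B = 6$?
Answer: $\frac{1}{76191} \approx 1.3125 \cdot 10^{-5}$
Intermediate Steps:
$X{\left(P,I \right)} = 36 + I + P$ ($X{\left(P,I \right)} = \left(P + I\right) + 6^{2} = \left(I + P\right) + 36 = 36 + I + P$)
$a{\left(R,o \right)} = 129 + R$ ($a{\left(R,o \right)} = \left(36 + R + 12\right) - -81 = \left(48 + R\right) + 81 = 129 + R$)
$s{\left(G \right)} = -16 + G^{2}$ ($s{\left(G \right)} = \left(-4\right) 4 + G G = -16 + G^{2}$)
$\frac{1}{s{\left(276 \right)} + a{\left(-98,143 \right)}} = \frac{1}{\left(-16 + 276^{2}\right) + \left(129 - 98\right)} = \frac{1}{\left(-16 + 76176\right) + 31} = \frac{1}{76160 + 31} = \frac{1}{76191}$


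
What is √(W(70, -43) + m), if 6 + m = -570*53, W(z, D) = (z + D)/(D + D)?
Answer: I*√223479858/86 ≈ 173.83*I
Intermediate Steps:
W(z, D) = (D + z)/(2*D) (W(z, D) = (D + z)/((2*D)) = (D + z)*(1/(2*D)) = (D + z)/(2*D))
m = -30216 (m = -6 - 570*53 = -6 - 30210 = -30216)
√(W(70, -43) + m) = √((½)*(-43 + 70)/(-43) - 30216) = √((½)*(-1/43)*27 - 30216) = √(-27/86 - 30216) = √(-2598603/86) = I*√223479858/86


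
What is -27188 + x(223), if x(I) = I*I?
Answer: 22541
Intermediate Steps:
x(I) = I**2
-27188 + x(223) = -27188 + 223**2 = -27188 + 49729 = 22541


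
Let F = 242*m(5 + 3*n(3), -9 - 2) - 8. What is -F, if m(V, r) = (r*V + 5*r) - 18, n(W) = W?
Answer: 54942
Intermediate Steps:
m(V, r) = -18 + 5*r + V*r (m(V, r) = (V*r + 5*r) - 18 = (5*r + V*r) - 18 = -18 + 5*r + V*r)
F = -54942 (F = 242*(-18 + 5*(-9 - 2) + (5 + 3*3)*(-9 - 2)) - 8 = 242*(-18 + 5*(-11) + (5 + 9)*(-11)) - 8 = 242*(-18 - 55 + 14*(-11)) - 8 = 242*(-18 - 55 - 154) - 8 = 242*(-227) - 8 = -54934 - 8 = -54942)
-F = -1*(-54942) = 54942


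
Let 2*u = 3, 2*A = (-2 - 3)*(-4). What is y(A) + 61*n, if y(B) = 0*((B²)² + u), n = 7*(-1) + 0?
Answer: -427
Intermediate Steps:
A = 10 (A = ((-2 - 3)*(-4))/2 = (-5*(-4))/2 = (½)*20 = 10)
u = 3/2 (u = (½)*3 = 3/2 ≈ 1.5000)
n = -7 (n = -7 + 0 = -7)
y(B) = 0 (y(B) = 0*((B²)² + 3/2) = 0*(B⁴ + 3/2) = 0*(3/2 + B⁴) = 0)
y(A) + 61*n = 0 + 61*(-7) = 0 - 427 = -427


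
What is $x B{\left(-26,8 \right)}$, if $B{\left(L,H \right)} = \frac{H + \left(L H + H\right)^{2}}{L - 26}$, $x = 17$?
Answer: $- \frac{170034}{13} \approx -13080.0$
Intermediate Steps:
$B{\left(L,H \right)} = \frac{H + \left(H + H L\right)^{2}}{-26 + L}$ ($B{\left(L,H \right)} = \frac{H + \left(H L + H\right)^{2}}{-26 + L} = \frac{H + \left(H + H L\right)^{2}}{-26 + L}$)
$x B{\left(-26,8 \right)} = 17 \frac{8 \left(1 + 8 \left(1 - 26\right)^{2}\right)}{-26 - 26} = 17 \frac{8 \left(1 + 8 \left(-25\right)^{2}\right)}{-52} = 17 \cdot 8 \left(- \frac{1}{52}\right) \left(1 + 8 \cdot 625\right) = 17 \cdot 8 \left(- \frac{1}{52}\right) \left(1 + 5000\right) = 17 \cdot 8 \left(- \frac{1}{52}\right) 5001 = 17 \left(- \frac{10002}{13}\right) = - \frac{170034}{13}$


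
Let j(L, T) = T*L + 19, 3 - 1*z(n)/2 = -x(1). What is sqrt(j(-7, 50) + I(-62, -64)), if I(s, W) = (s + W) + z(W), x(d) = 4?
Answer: I*sqrt(443) ≈ 21.048*I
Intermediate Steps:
z(n) = 14 (z(n) = 6 - (-2)*4 = 6 - 2*(-4) = 6 + 8 = 14)
j(L, T) = 19 + L*T (j(L, T) = L*T + 19 = 19 + L*T)
I(s, W) = 14 + W + s (I(s, W) = (s + W) + 14 = (W + s) + 14 = 14 + W + s)
sqrt(j(-7, 50) + I(-62, -64)) = sqrt((19 - 7*50) + (14 - 64 - 62)) = sqrt((19 - 350) - 112) = sqrt(-331 - 112) = sqrt(-443) = I*sqrt(443)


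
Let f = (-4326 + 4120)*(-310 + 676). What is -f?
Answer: 75396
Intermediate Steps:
f = -75396 (f = -206*366 = -75396)
-f = -1*(-75396) = 75396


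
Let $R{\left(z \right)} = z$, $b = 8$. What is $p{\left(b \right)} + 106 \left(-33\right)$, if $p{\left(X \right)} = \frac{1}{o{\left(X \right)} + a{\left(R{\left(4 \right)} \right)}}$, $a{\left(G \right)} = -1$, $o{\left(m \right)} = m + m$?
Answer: $- \frac{52469}{15} \approx -3497.9$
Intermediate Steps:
$o{\left(m \right)} = 2 m$
$p{\left(X \right)} = \frac{1}{-1 + 2 X}$ ($p{\left(X \right)} = \frac{1}{2 X - 1} = \frac{1}{-1 + 2 X}$)
$p{\left(b \right)} + 106 \left(-33\right) = \frac{1}{-1 + 2 \cdot 8} + 106 \left(-33\right) = \frac{1}{-1 + 16} - 3498 = \frac{1}{15} - 3498 = - \frac{52469}{15}$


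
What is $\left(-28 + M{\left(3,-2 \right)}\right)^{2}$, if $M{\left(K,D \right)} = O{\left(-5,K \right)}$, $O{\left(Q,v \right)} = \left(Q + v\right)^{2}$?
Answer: $576$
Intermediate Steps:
$M{\left(K,D \right)} = \left(-5 + K\right)^{2}$
$\left(-28 + M{\left(3,-2 \right)}\right)^{2} = \left(-28 + \left(-5 + 3\right)^{2}\right)^{2} = \left(-28 + \left(-2\right)^{2}\right)^{2} = \left(-28 + 4\right)^{2} = \left(-24\right)^{2} = 576$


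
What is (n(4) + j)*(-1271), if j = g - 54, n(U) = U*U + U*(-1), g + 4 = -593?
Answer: 812169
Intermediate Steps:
g = -597 (g = -4 - 593 = -597)
n(U) = U² - U
j = -651 (j = -597 - 54 = -651)
(n(4) + j)*(-1271) = (4*(-1 + 4) - 651)*(-1271) = (4*3 - 651)*(-1271) = (12 - 651)*(-1271) = -639*(-1271) = 812169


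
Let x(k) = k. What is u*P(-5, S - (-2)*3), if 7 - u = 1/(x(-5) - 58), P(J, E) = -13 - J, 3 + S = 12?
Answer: -3536/63 ≈ -56.127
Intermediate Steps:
S = 9 (S = -3 + 12 = 9)
u = 442/63 (u = 7 - 1/(-5 - 58) = 7 - 1/(-63) = 7 - 1*(-1/63) = 7 + 1/63 = 442/63 ≈ 7.0159)
u*P(-5, S - (-2)*3) = 442*(-13 - 1*(-5))/63 = 442*(-13 + 5)/63 = (442/63)*(-8) = -3536/63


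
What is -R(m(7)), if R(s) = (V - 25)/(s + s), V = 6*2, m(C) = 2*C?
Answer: 13/28 ≈ 0.46429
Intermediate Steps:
V = 12
R(s) = -13/(2*s) (R(s) = (12 - 25)/(s + s) = -13*1/(2*s) = -13/(2*s))
-R(m(7)) = -(-13)/(2*(2*7)) = -(-13)/(2*14) = -1*(-13/28) = 13/28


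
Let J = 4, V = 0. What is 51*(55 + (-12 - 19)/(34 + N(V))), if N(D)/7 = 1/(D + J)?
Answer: 394791/143 ≈ 2760.8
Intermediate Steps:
N(D) = 7/(4 + D) (N(D) = 7/(D + 4) = 7/(4 + D))
51*(55 + (-12 - 19)/(34 + N(V))) = 51*(55 + (-12 - 19)/(34 + 7/(4 + 0))) = 51*(55 - 31/(34 + 7/4)) = 51*(55 - 31/143/4) = 51*(55 - 31*4/143) = 51*(55 - 124/143) = 51*(7741/143) = 394791/143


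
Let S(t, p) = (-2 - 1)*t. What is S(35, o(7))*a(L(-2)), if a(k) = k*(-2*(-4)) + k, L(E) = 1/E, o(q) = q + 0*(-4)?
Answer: 945/2 ≈ 472.50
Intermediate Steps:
o(q) = q (o(q) = q + 0 = q)
S(t, p) = -3*t
a(k) = 9*k (a(k) = k*8 + k = 8*k + k = 9*k)
S(35, o(7))*a(L(-2)) = (-3*35)*(9/(-2)) = -945*(-1)/2 = -105*(-9/2) = 945/2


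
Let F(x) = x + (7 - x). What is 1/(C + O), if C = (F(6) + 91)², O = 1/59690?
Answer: 59690/573262761 ≈ 0.00010412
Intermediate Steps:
O = 1/59690 ≈ 1.6753e-5
F(x) = 7
C = 9604 (C = (7 + 91)² = 98² = 9604)
1/(C + O) = 1/(9604 + 1/59690) = 1/(573262761/59690) = 59690/573262761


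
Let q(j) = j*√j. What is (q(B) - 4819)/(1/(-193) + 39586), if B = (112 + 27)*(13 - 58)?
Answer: -930067/7640097 - 1207215*I*√695/2546699 ≈ -0.12173 - 12.497*I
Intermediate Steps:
B = -6255 (B = 139*(-45) = -6255)
q(j) = j^(3/2)
(q(B) - 4819)/(1/(-193) + 39586) = ((-6255)^(3/2) - 4819)/(1/(-193) + 39586) = (-18765*I*√695 - 4819)/(-1/193 + 39586) = (-4819 - 18765*I*√695)/(7640097/193) = (-4819 - 18765*I*√695)*(193/7640097) = -930067/7640097 - 1207215*I*√695/2546699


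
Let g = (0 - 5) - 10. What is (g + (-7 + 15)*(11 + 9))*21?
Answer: 3045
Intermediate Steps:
g = -15 (g = -5 - 10 = -15)
(g + (-7 + 15)*(11 + 9))*21 = (-15 + (-7 + 15)*(11 + 9))*21 = (-15 + 8*20)*21 = (-15 + 160)*21 = 145*21 = 3045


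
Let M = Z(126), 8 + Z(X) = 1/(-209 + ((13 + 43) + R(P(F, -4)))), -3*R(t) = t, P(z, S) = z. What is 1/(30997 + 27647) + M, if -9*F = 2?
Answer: -1938707867/242141076 ≈ -8.0065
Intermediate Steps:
F = -2/9 (F = -⅑*2 = -2/9 ≈ -0.22222)
R(t) = -t/3
Z(X) = -33059/4129 (Z(X) = -8 + 1/(-209 + ((13 + 43) - ⅓*(-2/9))) = -8 + 1/(-209 + (56 + 2/27)) = -8 + 1/(-209 + 1514/27) = -8 + 1/(-4129/27) = -8 - 27/4129 = -33059/4129)
M = -33059/4129 ≈ -8.0065
1/(30997 + 27647) + M = 1/(30997 + 27647) - 33059/4129 = 1/58644 - 33059/4129 = -1938707867/242141076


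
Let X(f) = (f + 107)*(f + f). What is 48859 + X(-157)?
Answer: 64559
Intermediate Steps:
X(f) = 2*f*(107 + f) (X(f) = (107 + f)*(2*f) = 2*f*(107 + f))
48859 + X(-157) = 48859 + 2*(-157)*(107 - 157) = 48859 + 2*(-157)*(-50) = 48859 + 15700 = 64559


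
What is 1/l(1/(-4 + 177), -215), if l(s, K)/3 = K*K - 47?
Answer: 1/138534 ≈ 7.2184e-6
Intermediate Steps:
l(s, K) = -141 + 3*K² (l(s, K) = 3*(K*K - 47) = 3*(K² - 47) = 3*(-47 + K²) = -141 + 3*K²)
1/l(1/(-4 + 177), -215) = 1/(-141 + 3*(-215)²) = 1/(-141 + 3*46225) = 1/(-141 + 138675) = 1/138534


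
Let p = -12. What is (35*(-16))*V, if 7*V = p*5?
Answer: 4800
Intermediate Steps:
V = -60/7 (V = (-12*5)/7 = (⅐)*(-60) = -60/7 ≈ -8.5714)
(35*(-16))*V = (35*(-16))*(-60/7) = -560*(-60/7) = 4800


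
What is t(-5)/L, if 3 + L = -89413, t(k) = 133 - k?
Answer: -69/44708 ≈ -0.0015433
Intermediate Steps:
L = -89416 (L = -3 - 89413 = -89416)
t(-5)/L = (133 - 1*(-5))/(-89416) = (133 + 5)*(-1/89416) = 138*(-1/89416) = -69/44708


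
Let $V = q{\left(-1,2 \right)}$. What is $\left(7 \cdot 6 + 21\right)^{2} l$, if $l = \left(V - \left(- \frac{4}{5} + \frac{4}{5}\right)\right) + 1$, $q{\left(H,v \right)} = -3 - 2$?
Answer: $-15876$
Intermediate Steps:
$q{\left(H,v \right)} = -5$ ($q{\left(H,v \right)} = -3 - 2 = -5$)
$V = -5$
$l = -4$ ($l = \left(-5 - \left(- \frac{4}{5} + \frac{4}{5}\right)\right) + 1 = \left(-5 - 0\right) + 1 = \left(-5 + \left(\frac{4}{5} - \frac{4}{5}\right)\right) + 1 = \left(-5 + 0\right) + 1 = -5 + 1 = -4$)
$\left(7 \cdot 6 + 21\right)^{2} l = \left(7 \cdot 6 + 21\right)^{2} \left(-4\right) = \left(42 + 21\right)^{2} \left(-4\right) = 63^{2} \left(-4\right) = 3969 \left(-4\right) = -15876$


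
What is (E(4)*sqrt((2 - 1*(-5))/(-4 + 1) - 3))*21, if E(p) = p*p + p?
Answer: 560*I*sqrt(3) ≈ 969.95*I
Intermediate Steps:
E(p) = p + p**2 (E(p) = p**2 + p = p + p**2)
(E(4)*sqrt((2 - 1*(-5))/(-4 + 1) - 3))*21 = ((4*(1 + 4))*sqrt((2 - 1*(-5))/(-4 + 1) - 3))*21 = ((4*5)*sqrt((2 + 5)/(-3) - 3))*21 = (20*sqrt(7*(-1/3) - 3))*21 = (20*sqrt(-7/3 - 3))*21 = (20*sqrt(-16/3))*21 = (20*(4*I*sqrt(3)/3))*21 = (80*I*sqrt(3)/3)*21 = 560*I*sqrt(3)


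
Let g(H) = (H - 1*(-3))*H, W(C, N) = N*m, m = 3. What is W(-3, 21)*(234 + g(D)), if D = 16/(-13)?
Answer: 2468214/169 ≈ 14605.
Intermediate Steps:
W(C, N) = 3*N (W(C, N) = N*3 = 3*N)
D = -16/13 (D = 16*(-1/13) = -16/13 ≈ -1.2308)
g(H) = H*(3 + H) (g(H) = (H + 3)*H = (3 + H)*H = H*(3 + H))
W(-3, 21)*(234 + g(D)) = (3*21)*(234 - 16*(3 - 16/13)/13) = 63*(234 - 16/13*23/13) = 63*(234 - 368/169) = 63*(39178/169) = 2468214/169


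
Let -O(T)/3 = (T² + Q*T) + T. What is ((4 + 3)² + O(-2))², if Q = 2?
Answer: 3025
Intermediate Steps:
O(T) = -9*T - 3*T² (O(T) = -3*((T² + 2*T) + T) = -3*(T² + 3*T) = -9*T - 3*T²)
((4 + 3)² + O(-2))² = ((4 + 3)² - 3*(-2)*(3 - 2))² = (7² - 3*(-2)*1)² = (49 + 6)² = 55² = 3025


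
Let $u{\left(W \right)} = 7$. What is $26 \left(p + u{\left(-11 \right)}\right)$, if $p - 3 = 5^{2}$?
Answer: $910$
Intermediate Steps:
$p = 28$ ($p = 3 + 5^{2} = 3 + 25 = 28$)
$26 \left(p + u{\left(-11 \right)}\right) = 26 \left(28 + 7\right) = 26 \cdot 35 = 910$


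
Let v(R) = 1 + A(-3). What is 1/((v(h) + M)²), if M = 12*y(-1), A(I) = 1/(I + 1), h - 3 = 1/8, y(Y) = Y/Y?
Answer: 4/625 ≈ 0.0064000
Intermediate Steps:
y(Y) = 1
h = 25/8 (h = 3 + 1/8 = 3 + ⅛ = 25/8 ≈ 3.1250)
A(I) = 1/(1 + I)
M = 12 (M = 12*1 = 12)
v(R) = ½ (v(R) = 1 + 1/(1 - 3) = 1 + 1/(-2) = 1 - ½ = ½)
1/((v(h) + M)²) = 1/((½ + 12)²) = 1/((25/2)²) = 1/(625/4) = 4/625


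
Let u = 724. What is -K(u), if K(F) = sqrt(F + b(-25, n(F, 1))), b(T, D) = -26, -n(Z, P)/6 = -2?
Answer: -sqrt(698) ≈ -26.420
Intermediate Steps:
n(Z, P) = 12 (n(Z, P) = -6*(-2) = 12)
K(F) = sqrt(-26 + F) (K(F) = sqrt(F - 26) = sqrt(-26 + F))
-K(u) = -sqrt(-26 + 724) = -sqrt(698)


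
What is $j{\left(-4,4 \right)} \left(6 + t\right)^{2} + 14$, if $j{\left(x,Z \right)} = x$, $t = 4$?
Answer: $-386$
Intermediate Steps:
$j{\left(-4,4 \right)} \left(6 + t\right)^{2} + 14 = - 4 \left(6 + 4\right)^{2} + 14 = - 4 \cdot 10^{2} + 14 = \left(-4\right) 100 + 14 = -400 + 14 = -386$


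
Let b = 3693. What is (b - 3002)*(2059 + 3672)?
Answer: 3960121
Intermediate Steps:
(b - 3002)*(2059 + 3672) = (3693 - 3002)*(2059 + 3672) = 691*5731 = 3960121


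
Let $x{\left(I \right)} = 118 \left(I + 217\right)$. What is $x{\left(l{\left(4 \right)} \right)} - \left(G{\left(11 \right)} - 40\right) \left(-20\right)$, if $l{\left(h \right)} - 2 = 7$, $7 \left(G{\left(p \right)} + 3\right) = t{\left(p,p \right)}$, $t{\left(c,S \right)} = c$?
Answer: $\frac{180876}{7} \approx 25839.0$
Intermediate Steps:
$G{\left(p \right)} = -3 + \frac{p}{7}$
$l{\left(h \right)} = 9$ ($l{\left(h \right)} = 2 + 7 = 9$)
$x{\left(I \right)} = 25606 + 118 I$ ($x{\left(I \right)} = 118 \left(217 + I\right) = 25606 + 118 I$)
$x{\left(l{\left(4 \right)} \right)} - \left(G{\left(11 \right)} - 40\right) \left(-20\right) = \left(25606 + 118 \cdot 9\right) - \left(\left(-3 + \frac{1}{7} \cdot 11\right) - 40\right) \left(-20\right) = \left(25606 + 1062\right) - \left(\left(-3 + \frac{11}{7}\right) - 40\right) \left(-20\right) = 26668 - \left(- \frac{10}{7} - 40\right) \left(-20\right) = 26668 - \left(- \frac{290}{7}\right) \left(-20\right) = 26668 - \frac{5800}{7} = \frac{180876}{7}$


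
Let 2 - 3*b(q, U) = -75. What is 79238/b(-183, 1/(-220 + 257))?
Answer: 237714/77 ≈ 3087.2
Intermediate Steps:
b(q, U) = 77/3 (b(q, U) = ⅔ - ⅓*(-75) = ⅔ + 25 = 77/3)
79238/b(-183, 1/(-220 + 257)) = 79238/(77/3) = 79238*(3/77) = 237714/77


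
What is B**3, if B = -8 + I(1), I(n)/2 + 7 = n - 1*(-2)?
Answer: -4096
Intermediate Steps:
I(n) = -10 + 2*n (I(n) = -14 + 2*(n - 1*(-2)) = -14 + 2*(n + 2) = -14 + 2*(2 + n) = -14 + (4 + 2*n) = -10 + 2*n)
B = -16 (B = -8 + (-10 + 2*1) = -8 + (-10 + 2) = -8 - 8 = -16)
B**3 = (-16)**3 = -4096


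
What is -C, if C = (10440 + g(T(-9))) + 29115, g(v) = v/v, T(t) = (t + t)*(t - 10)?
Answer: -39556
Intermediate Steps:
T(t) = 2*t*(-10 + t) (T(t) = (2*t)*(-10 + t) = 2*t*(-10 + t))
g(v) = 1
C = 39556 (C = (10440 + 1) + 29115 = 10441 + 29115 = 39556)
-C = -1*39556 = -39556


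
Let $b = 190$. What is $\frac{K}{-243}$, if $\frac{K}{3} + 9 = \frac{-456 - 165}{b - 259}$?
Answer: $0$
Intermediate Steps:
$K = 0$ ($K = -27 + 3 \frac{-456 - 165}{190 - 259} = -27 + 3 \left(- \frac{621}{-69}\right) = -27 + 3 \left(\left(-621\right) \left(- \frac{1}{69}\right)\right) = -27 + 3 \cdot 9 = -27 + 27 = 0$)
$\frac{K}{-243} = \frac{0}{-243} = 0 \left(- \frac{1}{243}\right) = 0$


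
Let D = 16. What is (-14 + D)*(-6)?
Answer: -12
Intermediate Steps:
(-14 + D)*(-6) = (-14 + 16)*(-6) = 2*(-6) = -12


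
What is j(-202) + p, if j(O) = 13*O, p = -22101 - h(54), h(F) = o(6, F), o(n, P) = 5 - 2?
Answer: -24730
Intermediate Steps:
o(n, P) = 3
h(F) = 3
p = -22104 (p = -22101 - 1*3 = -22101 - 3 = -22104)
j(-202) + p = 13*(-202) - 22104 = -2626 - 22104 = -24730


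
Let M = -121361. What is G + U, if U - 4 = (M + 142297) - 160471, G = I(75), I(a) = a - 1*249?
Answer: -139705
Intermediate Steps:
I(a) = -249 + a (I(a) = a - 249 = -249 + a)
G = -174 (G = -249 + 75 = -174)
U = -139531 (U = 4 + ((-121361 + 142297) - 160471) = 4 + (20936 - 160471) = 4 - 139535 = -139531)
G + U = -174 - 139531 = -139705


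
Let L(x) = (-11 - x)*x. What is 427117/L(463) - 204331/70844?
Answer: -37550783335/7773782964 ≈ -4.8304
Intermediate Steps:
L(x) = x*(-11 - x)
427117/L(463) - 204331/70844 = 427117/((-1*463*(11 + 463))) - 204331/70844 = 427117/((-1*463*474)) - 204331*1/70844 = 427117/(-219462) - 204331/70844 = 427117*(-1/219462) - 204331/70844 = -427117/219462 - 204331/70844 = -37550783335/7773782964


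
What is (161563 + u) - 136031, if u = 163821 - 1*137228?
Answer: 52125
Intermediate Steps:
u = 26593 (u = 163821 - 137228 = 26593)
(161563 + u) - 136031 = (161563 + 26593) - 136031 = 188156 - 136031 = 52125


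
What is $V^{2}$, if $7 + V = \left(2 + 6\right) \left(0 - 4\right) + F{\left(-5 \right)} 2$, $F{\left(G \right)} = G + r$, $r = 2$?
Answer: $2025$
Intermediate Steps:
$F{\left(G \right)} = 2 + G$ ($F{\left(G \right)} = G + 2 = 2 + G$)
$V = -45$ ($V = -7 + \left(\left(2 + 6\right) \left(0 - 4\right) + \left(2 - 5\right) 2\right) = -7 + \left(8 \left(-4\right) - 6\right) = -7 - 38 = -45$)
$V^{2} = \left(-45\right)^{2} = 2025$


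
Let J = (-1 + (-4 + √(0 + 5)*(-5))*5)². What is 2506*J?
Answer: 8936396 + 2631300*√5 ≈ 1.4820e+7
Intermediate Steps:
J = (-21 - 25*√5)² (J = (-1 + (-4 + √5*(-5))*5)² = (-1 + (-4 - 5*√5)*5)² = (-1 + (-20 - 25*√5))² = (-21 - 25*√5)² ≈ 5913.9)
2506*J = 2506*(3566 + 1050*√5) = 8936396 + 2631300*√5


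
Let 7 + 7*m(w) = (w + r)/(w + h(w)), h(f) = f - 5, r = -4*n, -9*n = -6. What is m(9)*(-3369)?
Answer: 285242/91 ≈ 3134.5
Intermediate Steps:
n = ⅔ (n = -⅑*(-6) = ⅔ ≈ 0.66667)
r = -8/3 (r = -4*⅔ = -8/3 ≈ -2.6667)
h(f) = -5 + f
m(w) = -1 + (-8/3 + w)/(7*(-5 + 2*w)) (m(w) = -1 + ((w - 8/3)/(w + (-5 + w)))/7 = -1 + ((-8/3 + w)/(-5 + 2*w))/7 = -1 + (-8/3 + w)/(7*(-5 + 2*w)))
m(9)*(-3369) = ((97 - 39*9)/(21*(-5 + 2*9)))*(-3369) = ((97 - 351)/(21*(-5 + 18)))*(-3369) = ((1/21)*(-254)/13)*(-3369) = ((1/21)*(1/13)*(-254))*(-3369) = -254/273*(-3369) = 285242/91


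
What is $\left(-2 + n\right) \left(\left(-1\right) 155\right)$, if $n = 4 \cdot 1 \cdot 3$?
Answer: $-1550$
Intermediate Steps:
$n = 12$ ($n = 4 \cdot 3 = 12$)
$\left(-2 + n\right) \left(\left(-1\right) 155\right) = \left(-2 + 12\right) \left(\left(-1\right) 155\right) = 10 \left(-155\right) = -1550$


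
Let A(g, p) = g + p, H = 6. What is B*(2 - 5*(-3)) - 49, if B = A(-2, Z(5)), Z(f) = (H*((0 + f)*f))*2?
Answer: 5017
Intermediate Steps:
Z(f) = 12*f² (Z(f) = (6*((0 + f)*f))*2 = (6*(f*f))*2 = (6*f²)*2 = 12*f²)
B = 298 (B = -2 + 12*5² = -2 + 12*25 = -2 + 300 = 298)
B*(2 - 5*(-3)) - 49 = 298*(2 - 5*(-3)) - 49 = 298*(2 + 15) - 49 = 298*17 - 49 = 5066 - 49 = 5017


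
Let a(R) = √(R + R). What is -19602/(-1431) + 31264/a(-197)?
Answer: 726/53 - 15632*I*√394/197 ≈ 13.698 - 1575.1*I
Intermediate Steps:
a(R) = √2*√R (a(R) = √(2*R) = √2*√R)
-19602/(-1431) + 31264/a(-197) = -19602/(-1431) + 31264/((√2*√(-197))) = -19602*(-1/1431) + 31264/((√2*(I*√197))) = 726/53 + 31264/((I*√394)) = 726/53 + 31264*(-I*√394/394) = 726/53 - 15632*I*√394/197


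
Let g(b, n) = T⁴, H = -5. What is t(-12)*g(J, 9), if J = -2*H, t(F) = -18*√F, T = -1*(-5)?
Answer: -22500*I*√3 ≈ -38971.0*I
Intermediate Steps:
T = 5
J = 10 (J = -2*(-5) = 10)
g(b, n) = 625 (g(b, n) = 5⁴ = 625)
t(-12)*g(J, 9) = -36*I*√3*625 = -22500*I*√3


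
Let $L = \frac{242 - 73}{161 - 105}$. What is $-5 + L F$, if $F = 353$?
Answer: $\frac{59377}{56} \approx 1060.3$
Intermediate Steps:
$L = \frac{169}{56} \approx 3.0179$
$-5 + L F = -5 + \frac{169}{56} \cdot 353 = -5 + \frac{59657}{56} = \frac{59377}{56}$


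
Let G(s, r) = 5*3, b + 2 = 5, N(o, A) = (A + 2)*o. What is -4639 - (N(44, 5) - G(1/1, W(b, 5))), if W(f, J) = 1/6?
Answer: -4932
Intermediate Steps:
N(o, A) = o*(2 + A) (N(o, A) = (2 + A)*o = o*(2 + A))
b = 3 (b = -2 + 5 = 3)
W(f, J) = 1/6
G(s, r) = 15
-4639 - (N(44, 5) - G(1/1, W(b, 5))) = -4639 - (44*(2 + 5) - 1*15) = -4639 - (44*7 - 15) = -4639 - (308 - 15) = -4639 - 1*293 = -4639 - 293 = -4932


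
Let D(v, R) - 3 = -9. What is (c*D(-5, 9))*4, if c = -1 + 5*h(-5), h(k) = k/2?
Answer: 324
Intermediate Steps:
D(v, R) = -6 (D(v, R) = 3 - 9 = -6)
h(k) = k/2 (h(k) = k*(½) = k/2)
c = -27/2 (c = -1 + 5*((½)*(-5)) = -1 + 5*(-5/2) = -1 - 25/2 = -27/2 ≈ -13.500)
(c*D(-5, 9))*4 = -27/2*(-6)*4 = 81*4 = 324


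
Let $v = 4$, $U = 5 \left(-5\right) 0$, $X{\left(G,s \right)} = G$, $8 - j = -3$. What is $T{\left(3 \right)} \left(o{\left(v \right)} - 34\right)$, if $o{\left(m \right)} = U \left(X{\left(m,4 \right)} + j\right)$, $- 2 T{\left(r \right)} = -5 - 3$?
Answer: $-136$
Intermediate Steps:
$j = 11$ ($j = 8 - -3 = 8 + 3 = 11$)
$U = 0$ ($U = \left(-25\right) 0 = 0$)
$T{\left(r \right)} = 4$ ($T{\left(r \right)} = - \frac{-5 - 3}{2} = \left(- \frac{1}{2}\right) \left(-8\right) = 4$)
$o{\left(m \right)} = 0$ ($o{\left(m \right)} = 0 \left(m + 11\right) = 0 \left(11 + m\right) = 0$)
$T{\left(3 \right)} \left(o{\left(v \right)} - 34\right) = 4 \left(0 - 34\right) = 4 \left(-34\right) = -136$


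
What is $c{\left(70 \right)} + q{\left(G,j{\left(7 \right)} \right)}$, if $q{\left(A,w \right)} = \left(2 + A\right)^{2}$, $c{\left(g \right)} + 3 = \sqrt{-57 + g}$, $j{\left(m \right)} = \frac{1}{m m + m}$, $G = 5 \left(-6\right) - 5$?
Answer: $1086 + \sqrt{13} \approx 1089.6$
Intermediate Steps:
$G = -35$ ($G = -30 - 5 = -35$)
$j{\left(m \right)} = \frac{1}{m + m^{2}}$ ($j{\left(m \right)} = \frac{1}{m^{2} + m} = \frac{1}{m + m^{2}}$)
$c{\left(g \right)} = -3 + \sqrt{-57 + g}$
$c{\left(70 \right)} + q{\left(G,j{\left(7 \right)} \right)} = \left(-3 + \sqrt{-57 + 70}\right) + \left(2 - 35\right)^{2} = \left(-3 + \sqrt{13}\right) + \left(-33\right)^{2} = \left(-3 + \sqrt{13}\right) + 1089 = 1086 + \sqrt{13}$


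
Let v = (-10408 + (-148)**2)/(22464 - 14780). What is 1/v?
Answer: 1921/2874 ≈ 0.66841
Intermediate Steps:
v = 2874/1921 (v = (-10408 + 21904)/7684 = 11496*(1/7684) = 2874/1921 ≈ 1.4961)
1/v = 1/(2874/1921) = 1921/2874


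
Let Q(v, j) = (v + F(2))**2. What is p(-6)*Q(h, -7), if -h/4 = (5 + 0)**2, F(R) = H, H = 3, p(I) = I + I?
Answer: -112908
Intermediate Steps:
p(I) = 2*I
F(R) = 3
h = -100 (h = -4*(5 + 0)**2 = -4*5**2 = -4*25 = -100)
Q(v, j) = (3 + v)**2 (Q(v, j) = (v + 3)**2 = (3 + v)**2)
p(-6)*Q(h, -7) = (2*(-6))*(3 - 100)**2 = -12*(-97)**2 = -12*9409 = -112908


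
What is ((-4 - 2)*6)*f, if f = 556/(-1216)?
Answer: 1251/76 ≈ 16.461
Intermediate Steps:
f = -139/304 (f = 556*(-1/1216) = -139/304 ≈ -0.45724)
((-4 - 2)*6)*f = ((-4 - 2)*6)*(-139/304) = -6*6*(-139/304) = -36*(-139/304) = 1251/76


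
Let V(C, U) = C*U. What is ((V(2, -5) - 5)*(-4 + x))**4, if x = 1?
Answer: 4100625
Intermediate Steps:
((V(2, -5) - 5)*(-4 + x))**4 = ((2*(-5) - 5)*(-4 + 1))**4 = ((-10 - 5)*(-3))**4 = (-15*(-3))**4 = 45**4 = 4100625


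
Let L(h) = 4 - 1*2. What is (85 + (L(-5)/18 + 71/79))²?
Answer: 3739689409/505521 ≈ 7397.7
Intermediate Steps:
L(h) = 2 (L(h) = 4 - 2 = 2)
(85 + (L(-5)/18 + 71/79))² = (85 + (2/18 + 71/79))² = (85 + (2*(1/18) + 71*(1/79)))² = (85 + (⅑ + 71/79))² = (85 + 718/711)² = (61153/711)² = 3739689409/505521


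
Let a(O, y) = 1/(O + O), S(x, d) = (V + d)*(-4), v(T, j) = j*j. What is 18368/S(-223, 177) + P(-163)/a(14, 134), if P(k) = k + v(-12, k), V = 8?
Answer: 136778488/185 ≈ 7.3934e+5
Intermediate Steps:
v(T, j) = j²
P(k) = k + k²
S(x, d) = -32 - 4*d (S(x, d) = (8 + d)*(-4) = -32 - 4*d)
a(O, y) = 1/(2*O)
18368/S(-223, 177) + P(-163)/a(14, 134) = 18368/(-32 - 4*177) + (-163*(1 - 163))/(((½)/14)) = 18368/(-32 - 708) + (-163*(-162))/(((½)*(1/14))) = 18368/(-740) + 26406/(1/28) = 18368*(-1/740) + 26406*28 = -4592/185 + 739368 = 136778488/185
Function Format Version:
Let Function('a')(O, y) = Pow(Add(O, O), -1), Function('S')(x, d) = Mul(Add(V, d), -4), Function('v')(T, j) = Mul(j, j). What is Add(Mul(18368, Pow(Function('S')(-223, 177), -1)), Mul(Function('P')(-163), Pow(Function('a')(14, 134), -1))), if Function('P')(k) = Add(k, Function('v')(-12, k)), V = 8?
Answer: Rational(136778488, 185) ≈ 7.3934e+5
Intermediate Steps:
Function('v')(T, j) = Pow(j, 2)
Function('P')(k) = Add(k, Pow(k, 2))
Function('S')(x, d) = Add(-32, Mul(-4, d)) (Function('S')(x, d) = Mul(Add(8, d), -4) = Add(-32, Mul(-4, d)))
Function('a')(O, y) = Mul(Rational(1, 2), Pow(O, -1)) (Function('a')(O, y) = Pow(Mul(2, O), -1) = Mul(Rational(1, 2), Pow(O, -1)))
Add(Mul(18368, Pow(Function('S')(-223, 177), -1)), Mul(Function('P')(-163), Pow(Function('a')(14, 134), -1))) = Add(Mul(18368, Pow(Add(-32, Mul(-4, 177)), -1)), Mul(Mul(-163, Add(1, -163)), Pow(Mul(Rational(1, 2), Pow(14, -1)), -1))) = Add(Mul(18368, Pow(Add(-32, -708), -1)), Mul(Mul(-163, -162), Pow(Mul(Rational(1, 2), Rational(1, 14)), -1))) = Add(Mul(18368, Pow(-740, -1)), Mul(26406, Pow(Rational(1, 28), -1))) = Add(Mul(18368, Rational(-1, 740)), Mul(26406, 28)) = Add(Rational(-4592, 185), 739368) = Rational(136778488, 185)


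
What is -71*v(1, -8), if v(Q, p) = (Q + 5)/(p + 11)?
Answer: -142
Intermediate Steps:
v(Q, p) = (5 + Q)/(11 + p)
-71*v(1, -8) = -71*(5 + 1)/(11 - 8) = -71*6/3 = -71*2 = -142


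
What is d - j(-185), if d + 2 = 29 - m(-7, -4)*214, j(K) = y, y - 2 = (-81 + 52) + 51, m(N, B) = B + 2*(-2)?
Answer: 1715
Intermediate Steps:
m(N, B) = -4 + B (m(N, B) = B - 4 = -4 + B)
y = 24 (y = 2 + ((-81 + 52) + 51) = 2 + (-29 + 51) = 2 + 22 = 24)
j(K) = 24
d = 1739 (d = -2 + (29 - (-4 - 4)*214) = -2 + (29 - 1*(-8)*214) = -2 + (29 + 8*214) = -2 + (29 + 1712) = -2 + 1741 = 1739)
d - j(-185) = 1739 - 1*24 = 1739 - 24 = 1715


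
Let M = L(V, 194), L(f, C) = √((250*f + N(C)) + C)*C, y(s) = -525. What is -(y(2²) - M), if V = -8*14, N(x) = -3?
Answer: 525 + 194*I*√27809 ≈ 525.0 + 32352.0*I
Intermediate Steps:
V = -112
L(f, C) = C*√(-3 + C + 250*f) (L(f, C) = √((250*f - 3) + C)*C = √((-3 + 250*f) + C)*C = √(-3 + C + 250*f)*C = C*√(-3 + C + 250*f))
M = 194*I*√27809 (M = 194*√(-3 + 194 + 250*(-112)) = 194*√(-3 + 194 - 28000) = 194*√(-27809) = 194*(I*√27809) = 194*I*√27809 ≈ 32352.0*I)
-(y(2²) - M) = -(-525 - 194*I*√27809) = 525 + 194*I*√27809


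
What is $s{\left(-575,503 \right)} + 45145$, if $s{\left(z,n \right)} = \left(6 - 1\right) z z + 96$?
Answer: $1698366$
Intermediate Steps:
$s{\left(z,n \right)} = 96 + 5 z^{2}$ ($s{\left(z,n \right)} = 5 z z + 96 = 5 z^{2} + 96 = 96 + 5 z^{2}$)
$s{\left(-575,503 \right)} + 45145 = \left(96 + 5 \left(-575\right)^{2}\right) + 45145 = \left(96 + 5 \cdot 330625\right) + 45145 = \left(96 + 1653125\right) + 45145 = 1653221 + 45145 = 1698366$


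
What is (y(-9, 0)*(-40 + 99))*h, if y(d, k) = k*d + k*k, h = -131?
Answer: 0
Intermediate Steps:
y(d, k) = k**2 + d*k (y(d, k) = d*k + k**2 = k**2 + d*k)
(y(-9, 0)*(-40 + 99))*h = ((0*(-9 + 0))*(-40 + 99))*(-131) = ((0*(-9))*59)*(-131) = (0*59)*(-131) = 0*(-131) = 0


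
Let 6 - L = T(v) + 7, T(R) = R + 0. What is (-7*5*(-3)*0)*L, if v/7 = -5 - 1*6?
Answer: 0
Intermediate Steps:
v = -77 (v = 7*(-5 - 1*6) = 7*(-5 - 6) = 7*(-11) = -77)
T(R) = R
L = 76 (L = 6 - (-77 + 7) = 6 - 1*(-70) = 6 + 70 = 76)
(-7*5*(-3)*0)*L = -7*5*(-3)*0*76 = -(-105)*0*76 = -7*0*76 = 0*76 = 0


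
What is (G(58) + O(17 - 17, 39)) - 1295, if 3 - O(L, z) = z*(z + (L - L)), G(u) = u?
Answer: -2755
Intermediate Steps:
O(L, z) = 3 - z² (O(L, z) = 3 - z*(z + (L - L)) = 3 - z*(z + 0) = 3 - z*z = 3 - z²)
(G(58) + O(17 - 17, 39)) - 1295 = (58 + (3 - 1*39²)) - 1295 = (58 + (3 - 1*1521)) - 1295 = (58 + (3 - 1521)) - 1295 = (58 - 1518) - 1295 = -1460 - 1295 = -2755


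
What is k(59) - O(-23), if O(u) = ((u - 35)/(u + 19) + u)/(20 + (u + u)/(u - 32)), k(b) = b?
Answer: 136163/2292 ≈ 59.408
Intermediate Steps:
O(u) = (u + (-35 + u)/(19 + u))/(20 + 2*u/(-32 + u)) (O(u) = ((-35 + u)/(19 + u) + u)/(20 + (2*u)/(-32 + u)) = ((-35 + u)/(19 + u) + u)/(20 + 2*u/(-32 + u)) = (u + (-35 + u)/(19 + u))/(20 + 2*u/(-32 + u)))
k(59) - O(-23) = 59 - (-1120 - 1*(-23)³ + 12*(-23)² + 675*(-23))/(2*(6080 - 11*(-23)² + 111*(-23))) = 59 - (-1120 - 1*(-12167) + 12*529 - 15525)/(2*(6080 - 11*529 - 2553)) = 59 - (-1120 + 12167 + 6348 - 15525)/(2*(6080 - 5819 - 2553)) = 59 - 1870/(2*(-2292)) = 59 - (-1)*1870/(2*2292) = 59 - 1*(-935/2292) = 59 + 935/2292 = 136163/2292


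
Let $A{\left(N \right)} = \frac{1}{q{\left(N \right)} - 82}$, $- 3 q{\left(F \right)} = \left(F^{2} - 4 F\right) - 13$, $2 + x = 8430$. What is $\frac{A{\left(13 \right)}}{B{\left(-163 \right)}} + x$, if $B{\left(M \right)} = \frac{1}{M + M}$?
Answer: $\frac{1475389}{175} \approx 8430.8$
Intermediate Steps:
$x = 8428$ ($x = -2 + 8430 = 8428$)
$q{\left(F \right)} = \frac{13}{3} - \frac{F^{2}}{3} + \frac{4 F}{3}$ ($q{\left(F \right)} = - \frac{\left(F^{2} - 4 F\right) - 13}{3} = - \frac{-13 + F^{2} - 4 F}{3} = \frac{13}{3} - \frac{F^{2}}{3} + \frac{4 F}{3}$)
$B{\left(M \right)} = \frac{1}{2 M}$
$A{\left(N \right)} = \frac{1}{- \frac{233}{3} - \frac{N^{2}}{3} + \frac{4 N}{3}}$ ($A{\left(N \right)} = \frac{1}{\left(\frac{13}{3} - \frac{N^{2}}{3} + \frac{4 N}{3}\right) - 82} = \frac{1}{- \frac{233}{3} - \frac{N^{2}}{3} + \frac{4 N}{3}}$)
$\frac{A{\left(13 \right)}}{B{\left(-163 \right)}} + x = \frac{\left(-3\right) \frac{1}{233 + 13^{2} - 52}}{\frac{1}{2} \frac{1}{-163}} + 8428 = \frac{\left(-3\right) \frac{1}{233 + 169 - 52}}{\frac{1}{2} \left(- \frac{1}{163}\right)} + 8428 = \frac{\left(-3\right) \frac{1}{350}}{- \frac{1}{326}} + 8428 = \left(-3\right) \frac{1}{350} \left(-326\right) + 8428 = \left(- \frac{3}{350}\right) \left(-326\right) + 8428 = \frac{489}{175} + 8428 = \frac{1475389}{175}$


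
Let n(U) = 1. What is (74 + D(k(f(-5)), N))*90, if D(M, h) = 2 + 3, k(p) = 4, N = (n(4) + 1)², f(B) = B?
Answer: 7110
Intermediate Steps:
N = 4 (N = (1 + 1)² = 2² = 4)
D(M, h) = 5
(74 + D(k(f(-5)), N))*90 = (74 + 5)*90 = 79*90 = 7110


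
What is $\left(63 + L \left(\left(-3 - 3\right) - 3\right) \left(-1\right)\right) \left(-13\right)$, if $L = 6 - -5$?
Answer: $-2106$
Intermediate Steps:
$L = 11$ ($L = 6 + 5 = 11$)
$\left(63 + L \left(\left(-3 - 3\right) - 3\right) \left(-1\right)\right) \left(-13\right) = \left(63 + 11 \left(\left(-3 - 3\right) - 3\right) \left(-1\right)\right) \left(-13\right) = \left(63 + 11 \left(-6 - 3\right) \left(-1\right)\right) \left(-13\right) = \left(63 + 11 \left(-9\right) \left(-1\right)\right) \left(-13\right) = \left(63 - -99\right) \left(-13\right) = \left(63 + 99\right) \left(-13\right) = 162 \left(-13\right) = -2106$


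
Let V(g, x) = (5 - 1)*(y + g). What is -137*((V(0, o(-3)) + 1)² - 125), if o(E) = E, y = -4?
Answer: -13700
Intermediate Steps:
V(g, x) = -16 + 4*g (V(g, x) = (5 - 1)*(-4 + g) = 4*(-4 + g) = -16 + 4*g)
-137*((V(0, o(-3)) + 1)² - 125) = -137*(((-16 + 4*0) + 1)² - 125) = -137*(((-16 + 0) + 1)² - 125) = -137*((-16 + 1)² - 125) = -137*((-15)² - 125) = -137*(225 - 125) = -137*100 = -13700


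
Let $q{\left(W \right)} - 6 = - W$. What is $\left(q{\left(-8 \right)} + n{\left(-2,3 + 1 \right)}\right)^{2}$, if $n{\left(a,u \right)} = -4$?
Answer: $100$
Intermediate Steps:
$q{\left(W \right)} = 6 - W$
$\left(q{\left(-8 \right)} + n{\left(-2,3 + 1 \right)}\right)^{2} = \left(\left(6 - -8\right) - 4\right)^{2} = \left(\left(6 + 8\right) - 4\right)^{2} = \left(14 - 4\right)^{2} = 10^{2} = 100$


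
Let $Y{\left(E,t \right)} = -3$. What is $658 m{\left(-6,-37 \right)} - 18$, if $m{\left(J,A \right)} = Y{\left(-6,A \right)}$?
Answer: $-1992$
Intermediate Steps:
$m{\left(J,A \right)} = -3$
$658 m{\left(-6,-37 \right)} - 18 = 658 \left(-3\right) - 18 = -1974 - 18 = -1992$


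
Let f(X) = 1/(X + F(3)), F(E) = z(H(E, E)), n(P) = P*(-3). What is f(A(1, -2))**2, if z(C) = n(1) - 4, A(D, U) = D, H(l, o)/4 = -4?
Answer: 1/36 ≈ 0.027778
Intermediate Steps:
H(l, o) = -16 (H(l, o) = 4*(-4) = -16)
n(P) = -3*P
z(C) = -7 (z(C) = -3*1 - 4 = -3 - 4 = -7)
F(E) = -7
f(X) = 1/(-7 + X) (f(X) = 1/(X - 7) = 1/(-7 + X))
f(A(1, -2))**2 = (1/(-7 + 1))**2 = (1/(-6))**2 = (-1/6)**2 = 1/36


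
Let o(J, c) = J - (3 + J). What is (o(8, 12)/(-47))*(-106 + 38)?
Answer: -204/47 ≈ -4.3404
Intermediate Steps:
o(J, c) = -3 (o(J, c) = J + (-3 - J) = -3)
(o(8, 12)/(-47))*(-106 + 38) = (-3/(-47))*(-106 + 38) = -3*(-1/47)*(-68) = (3/47)*(-68) = -204/47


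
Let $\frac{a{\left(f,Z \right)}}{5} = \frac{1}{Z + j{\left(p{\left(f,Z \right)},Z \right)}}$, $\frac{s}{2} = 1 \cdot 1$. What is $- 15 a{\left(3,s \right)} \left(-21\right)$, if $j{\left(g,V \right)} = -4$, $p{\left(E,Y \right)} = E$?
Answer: $- \frac{1575}{2} \approx -787.5$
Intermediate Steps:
$s = 2$ ($s = 2 \cdot 1 \cdot 1 = 2 \cdot 1 = 2$)
$a{\left(f,Z \right)} = \frac{5}{-4 + Z}$ ($a{\left(f,Z \right)} = \frac{5}{Z - 4} = \frac{5}{-4 + Z}$)
$- 15 a{\left(3,s \right)} \left(-21\right) = - 15 \frac{5}{-4 + 2} \left(-21\right) = - 15 \frac{5}{-2} \left(-21\right) = - 15 \cdot 5 \left(- \frac{1}{2}\right) \left(-21\right) = \left(-15\right) \left(- \frac{5}{2}\right) \left(-21\right) = \frac{75}{2} \left(-21\right) = - \frac{1575}{2}$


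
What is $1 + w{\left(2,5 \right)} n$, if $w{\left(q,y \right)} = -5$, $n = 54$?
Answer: $-269$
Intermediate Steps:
$1 + w{\left(2,5 \right)} n = 1 - 270 = -269$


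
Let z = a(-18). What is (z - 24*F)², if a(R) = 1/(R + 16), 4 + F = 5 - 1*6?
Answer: 57121/4 ≈ 14280.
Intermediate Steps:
F = -5 (F = -4 + (5 - 1*6) = -4 + (5 - 6) = -4 - 1 = -5)
a(R) = 1/(16 + R)
z = -½ (z = 1/(16 - 18) = 1/(-2) = -½ ≈ -0.50000)
(z - 24*F)² = (-½ - 24*(-5))² = (-½ + 120)² = (239/2)² = 57121/4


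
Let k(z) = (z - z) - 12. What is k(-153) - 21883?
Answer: -21895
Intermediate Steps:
k(z) = -12 (k(z) = 0 - 12 = -12)
k(-153) - 21883 = -12 - 21883 = -21895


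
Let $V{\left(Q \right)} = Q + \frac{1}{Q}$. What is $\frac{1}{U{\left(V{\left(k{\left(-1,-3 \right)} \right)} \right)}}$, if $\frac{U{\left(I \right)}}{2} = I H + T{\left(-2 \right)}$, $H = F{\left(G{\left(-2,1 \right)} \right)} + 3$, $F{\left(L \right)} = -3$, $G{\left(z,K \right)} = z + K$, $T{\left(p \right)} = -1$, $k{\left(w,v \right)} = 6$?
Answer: $- \frac{1}{2} \approx -0.5$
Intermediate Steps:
$G{\left(z,K \right)} = K + z$
$H = 0$ ($H = -3 + 3 = 0$)
$U{\left(I \right)} = -2$ ($U{\left(I \right)} = 2 \left(I 0 - 1\right) = 2 \left(0 - 1\right) = 2 \left(-1\right) = -2$)
$\frac{1}{U{\left(V{\left(k{\left(-1,-3 \right)} \right)} \right)}} = \frac{1}{-2} = - \frac{1}{2}$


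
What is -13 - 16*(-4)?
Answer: 51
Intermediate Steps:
-13 - 16*(-4) = -13 + 64 = 51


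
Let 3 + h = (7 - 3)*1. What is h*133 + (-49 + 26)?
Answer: 110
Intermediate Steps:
h = 1 (h = -3 + (7 - 3)*1 = -3 + 4*1 = -3 + 4 = 1)
h*133 + (-49 + 26) = 1*133 + (-49 + 26) = 133 - 23 = 110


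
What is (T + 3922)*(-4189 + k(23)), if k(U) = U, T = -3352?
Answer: -2374620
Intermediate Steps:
(T + 3922)*(-4189 + k(23)) = (-3352 + 3922)*(-4189 + 23) = 570*(-4166) = -2374620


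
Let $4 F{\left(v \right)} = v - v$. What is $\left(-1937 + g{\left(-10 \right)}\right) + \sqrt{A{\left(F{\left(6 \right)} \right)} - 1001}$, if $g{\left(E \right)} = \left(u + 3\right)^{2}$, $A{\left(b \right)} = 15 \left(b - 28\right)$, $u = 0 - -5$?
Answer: $-1873 + 7 i \sqrt{29} \approx -1873.0 + 37.696 i$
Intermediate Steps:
$u = 5$ ($u = 0 + 5 = 5$)
$F{\left(v \right)} = 0$ ($F{\left(v \right)} = \frac{v - v}{4} = \frac{1}{4} \cdot 0 = 0$)
$A{\left(b \right)} = -420 + 15 b$ ($A{\left(b \right)} = 15 \left(-28 + b\right) = -420 + 15 b$)
$g{\left(E \right)} = 64$ ($g{\left(E \right)} = \left(5 + 3\right)^{2} = 8^{2} = 64$)
$\left(-1937 + g{\left(-10 \right)}\right) + \sqrt{A{\left(F{\left(6 \right)} \right)} - 1001} = \left(-1937 + 64\right) + \sqrt{\left(-420 + 15 \cdot 0\right) - 1001} = -1873 + \sqrt{\left(-420 + 0\right) - 1001} = -1873 + \sqrt{-420 - 1001} = -1873 + \sqrt{-1421} = -1873 + 7 i \sqrt{29}$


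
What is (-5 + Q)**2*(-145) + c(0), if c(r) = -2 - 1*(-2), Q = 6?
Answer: -145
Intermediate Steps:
c(r) = 0 (c(r) = -2 + 2 = 0)
(-5 + Q)**2*(-145) + c(0) = (-5 + 6)**2*(-145) + 0 = 1**2*(-145) + 0 = 1*(-145) + 0 = -145 + 0 = -145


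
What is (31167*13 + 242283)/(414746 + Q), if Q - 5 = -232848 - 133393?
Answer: 107909/8085 ≈ 13.347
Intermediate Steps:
Q = -366236 (Q = 5 + (-232848 - 133393) = 5 - 366241 = -366236)
(31167*13 + 242283)/(414746 + Q) = (31167*13 + 242283)/(414746 - 366236) = (405171 + 242283)/48510 = 647454*(1/48510) = 107909/8085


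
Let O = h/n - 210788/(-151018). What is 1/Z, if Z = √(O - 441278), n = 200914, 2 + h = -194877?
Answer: -7*I*√42299724104470207099598/956362934469589 ≈ -0.0015054*I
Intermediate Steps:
h = -194879 (h = -2 - 194877 = -194879)
O = 922858815/2167259318 (O = -194879/200914 - 210788/(-151018) = -194879*1/200914 - 210788*(-1/151018) = -194879/200914 + 105394/75509 = 922858815/2167259318 ≈ 0.42582)
Z = I*√42299724104470207099598/309608474 (Z = √(922858815/2167259318 - 441278) = √(-956362934469589/2167259318) = I*√42299724104470207099598/309608474 ≈ 664.29*I)
1/Z = 1/(I*√42299724104470207099598/309608474) = -7*I*√42299724104470207099598/956362934469589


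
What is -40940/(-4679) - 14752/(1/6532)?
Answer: -450868698516/4679 ≈ -9.6360e+7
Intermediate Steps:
-40940/(-4679) - 14752/(1/6532) = -40940*(-1/4679) - 14752/1/6532 = 40940/4679 - 14752*6532 = 40940/4679 - 96360064 = -450868698516/4679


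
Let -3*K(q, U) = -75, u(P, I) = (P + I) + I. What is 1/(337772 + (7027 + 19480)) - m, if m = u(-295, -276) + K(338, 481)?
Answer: 299437339/364279 ≈ 822.00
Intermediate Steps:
u(P, I) = P + 2*I (u(P, I) = (I + P) + I = P + 2*I)
K(q, U) = 25 (K(q, U) = -1/3*(-75) = 25)
m = -822 (m = (-295 + 2*(-276)) + 25 = (-295 - 552) + 25 = -847 + 25 = -822)
1/(337772 + (7027 + 19480)) - m = 1/(337772 + (7027 + 19480)) - 1*(-822) = 1/(337772 + 26507) + 822 = 1/364279 + 822 = 299437339/364279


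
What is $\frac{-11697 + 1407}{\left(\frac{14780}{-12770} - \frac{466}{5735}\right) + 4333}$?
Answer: $- \frac{10765684650}{4532009389} \approx -2.3755$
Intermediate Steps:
$\frac{-11697 + 1407}{\left(\frac{14780}{-12770} - \frac{466}{5735}\right) + 4333} = - \frac{10290}{\left(14780 \left(- \frac{1}{12770}\right) - \frac{466}{5735}\right) + 4333} = - \frac{10290}{\left(- \frac{1478}{1277} - \frac{466}{5735}\right) + 4333} = - \frac{10290}{- \frac{9071412}{7323595} + 4333} = - \frac{10290}{\frac{31724065723}{7323595}} = \left(-10290\right) \frac{7323595}{31724065723} = - \frac{10765684650}{4532009389}$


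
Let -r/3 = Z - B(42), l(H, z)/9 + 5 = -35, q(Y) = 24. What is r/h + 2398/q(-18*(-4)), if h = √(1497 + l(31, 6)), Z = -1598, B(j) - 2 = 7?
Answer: 1199/12 + 1607*√1137/379 ≈ 242.89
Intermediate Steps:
B(j) = 9 (B(j) = 2 + 7 = 9)
l(H, z) = -360 (l(H, z) = -45 + 9*(-35) = -45 - 315 = -360)
h = √1137 (h = √(1497 - 360) = √1137 ≈ 33.719)
r = 4821 (r = -3*(-1598 - 1*9) = -3*(-1598 - 9) = -3*(-1607) = 4821)
r/h + 2398/q(-18*(-4)) = 4821/(√1137) + 2398/24 = 4821*(√1137/1137) + 2398*(1/24) = 1607*√1137/379 + 1199/12 = 1199/12 + 1607*√1137/379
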